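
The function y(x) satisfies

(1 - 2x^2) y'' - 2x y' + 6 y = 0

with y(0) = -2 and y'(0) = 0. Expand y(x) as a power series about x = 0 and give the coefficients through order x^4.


Ansatz: y(x) = sum_{n>=0} a_n x^n, so y'(x) = sum_{n>=1} n a_n x^(n-1) and y''(x) = sum_{n>=2} n(n-1) a_n x^(n-2).
Substitute into P(x) y'' + Q(x) y' + R(x) y = 0 with P(x) = 1 - 2x^2, Q(x) = -2x, R(x) = 6, and match powers of x.
Initial conditions: a_0 = -2, a_1 = 0.
Setting the coefficient of each power of x to zero and solving order by order (substituting the coefficients already found):
  x^0: 2 a_2 + 6 a_0 = 0  ->  2 a_2 = -6 a_0 = 12  ->  a_2 = 6
  x^1: 6 a_3 + 4 a_1 = 0  ->  6 a_3 = -4 a_1 = 0  ->  a_3 = 0
  x^2: 12 a_4 - 2 a_2 = 0  ->  12 a_4 = 2 a_2 = 12  ->  a_4 = 1
Truncated series: y(x) = -2 + 6 x^2 + x^4 + O(x^5).

a_0 = -2; a_1 = 0; a_2 = 6; a_3 = 0; a_4 = 1


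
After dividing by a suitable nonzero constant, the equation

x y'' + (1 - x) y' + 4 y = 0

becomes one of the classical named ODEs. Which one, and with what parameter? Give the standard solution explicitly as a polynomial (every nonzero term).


The equation is already in a standard form:  x y'' + (1 - x) y' + 4 y = 0.
This matches the Laguerre equation x y'' + (1 - x) y' + n y = 0 with n = 4; the polynomial solution is L_4(x).
With y = sum_k a_k x^k, matching x^k gives (k+1)k a_{k+1} + (k+1) a_{k+1} - k a_k + n a_k = 0, i.e. (k+1)^2 a_{k+1} = (k - n) a_k = (k - 4) a_k. The right side vanishes at k = 4, so the series terminates at degree 4.
Standard normalization L_n(0) = 1 gives a_0 = 1. Work upward with a_{k+1} = (k - 4) a_k / (k+1)^2:
  a_1 = (0 - 4)(1) / 1^2 = -4/1 = -4
  a_2 = (1 - 4)(-4) / 2^2 = 12/4 = 3
  a_3 = (2 - 4)(3) / 3^2 = -6/9 = -2/3
  a_4 = (3 - 4)(-2/3) / 4^2 = (2/3)/16 = 1/24
Hence L_4(x) = x^4/24 - 2 x^3/3 + 3 x^2 - 4 x + 1.

L_4(x); series = x^4/24 - 2 x^3/3 + 3 x^2 - 4 x + 1


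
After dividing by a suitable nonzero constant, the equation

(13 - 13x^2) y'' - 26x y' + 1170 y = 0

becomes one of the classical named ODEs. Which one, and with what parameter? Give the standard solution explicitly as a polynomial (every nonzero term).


All three coefficients share the factor 13; dividing through by 13 gives  (1 - x^2) y'' - 2x y' + 90 y = 0.
This matches the Legendre equation (1 - x^2) y'' - 2x y' + n(n+1) y = 0 (note the -2x y' term) with n(n+1) = 90, so n = 9; the polynomial solution is P_9(x).
With y = sum_k a_k x^k, matching x^k gives (k+2)(k+1) a_{k+2} = [k(k+1) - n(n+1)] a_k = (k - 9)(k + 10) a_k. The right side vanishes at k = 9, so the series with the parity of 9 terminates at degree 9.
Standard normalization (P_n(1) = 1): leading coefficient (2n)!/(2^n (n!)^2) = 6402373705728000/(512*131681894400) = 12155/128, so a_9 = 12155/128. Work downward with a_k = (k+1)(k+2) a_{k+2} / ((k - 9)(k + 10)):
  a_7 = (8)(9)(12155/128) / ((7 - 9)(7 + 10)) = (109395/16)/(-34) = -6435/32
  a_5 = (6)(7)(-6435/32) / ((5 - 9)(5 + 10)) = (-135135/16)/(-60) = 9009/64
  a_3 = (4)(5)(9009/64) / ((3 - 9)(3 + 10)) = (45045/16)/(-78) = -1155/32
  a_1 = (2)(3)(-1155/32) / ((1 - 9)(1 + 10)) = (-3465/16)/(-88) = 315/128
Hence P_9(x) = 12155 x^9/128 - 6435 x^7/32 + 9009 x^5/64 - 1155 x^3/32 + 315 x/128.

P_9(x); series = 12155 x^9/128 - 6435 x^7/32 + 9009 x^5/64 - 1155 x^3/32 + 315 x/128


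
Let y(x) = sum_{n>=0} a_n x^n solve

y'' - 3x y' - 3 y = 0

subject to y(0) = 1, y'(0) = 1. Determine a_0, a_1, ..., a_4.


Ansatz: y(x) = sum_{n>=0} a_n x^n, so y'(x) = sum_{n>=1} n a_n x^(n-1) and y''(x) = sum_{n>=2} n(n-1) a_n x^(n-2).
Substitute into P(x) y'' + Q(x) y' + R(x) y = 0 with P(x) = 1, Q(x) = -3x, R(x) = -3, and match powers of x.
Initial conditions: a_0 = 1, a_1 = 1.
Setting the coefficient of each power of x to zero and solving order by order (substituting the coefficients already found):
  x^0: 2 a_2 - 3 a_0 = 0  ->  2 a_2 = 3 a_0 = 3  ->  a_2 = 3/2
  x^1: 6 a_3 - 6 a_1 = 0  ->  6 a_3 = 6 a_1 = 6  ->  a_3 = 1
  x^2: 12 a_4 - 9 a_2 = 0  ->  12 a_4 = 9 a_2 = 27/2  ->  a_4 = 9/8
Truncated series: y(x) = 1 + x + (3/2) x^2 + x^3 + (9/8) x^4 + O(x^5).

a_0 = 1; a_1 = 1; a_2 = 3/2; a_3 = 1; a_4 = 9/8


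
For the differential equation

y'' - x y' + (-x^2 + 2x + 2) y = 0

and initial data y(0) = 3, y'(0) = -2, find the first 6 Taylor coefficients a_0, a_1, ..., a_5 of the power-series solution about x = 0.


Ansatz: y(x) = sum_{n>=0} a_n x^n, so y'(x) = sum_{n>=1} n a_n x^(n-1) and y''(x) = sum_{n>=2} n(n-1) a_n x^(n-2).
Substitute into P(x) y'' + Q(x) y' + R(x) y = 0 with P(x) = 1, Q(x) = -x, R(x) = -x^2 + 2x + 2, and match powers of x.
Initial conditions: a_0 = 3, a_1 = -2.
Setting the coefficient of each power of x to zero and solving order by order (substituting the coefficients already found):
  x^0: 2 a_2 + 2 a_0 = 0  ->  2 a_2 = -2 a_0 = -6  ->  a_2 = -3
  x^1: 6 a_3 + a_1 + 2 a_0 = 0  ->  6 a_3 = -a_1 - 2 a_0 = -4  ->  a_3 = -2/3
  x^2: 12 a_4 + 2 a_1 - a_0 = 0  ->  12 a_4 = -2 a_1 + a_0 = 7  ->  a_4 = 7/12
  x^3: 20 a_5 - a_3 + 2 a_2 - a_1 = 0  ->  20 a_5 = a_3 - 2 a_2 + a_1 = 10/3  ->  a_5 = 1/6
Truncated series: y(x) = 3 - 2 x - 3 x^2 - (2/3) x^3 + (7/12) x^4 + (1/6) x^5 + O(x^6).

a_0 = 3; a_1 = -2; a_2 = -3; a_3 = -2/3; a_4 = 7/12; a_5 = 1/6


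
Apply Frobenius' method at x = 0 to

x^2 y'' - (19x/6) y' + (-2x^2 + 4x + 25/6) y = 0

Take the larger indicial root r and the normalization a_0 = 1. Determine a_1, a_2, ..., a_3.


Write in Frobenius form y'' + (p(x)/x) y' + (q(x)/x^2) y = 0:
  p(x) = -19/6,  q(x) = -2x^2 + 4x + 25/6.
Indicial equation: r(r-1) + (-19/6) r + (25/6) = 0 -> roots r_1 = 5/2, r_2 = 5/3.
Take r = r_1 = 5/2. Let y(x) = x^r sum_{n>=0} a_n x^n with a_0 = 1.
Substitute y = x^r sum a_n x^n and match x^{r+n}. The recurrence is
  D(n) a_n + 4 a_{n-1} - 2 a_{n-2} = 0,  where D(n) = (r+n)(r+n-1) + (-19/6)(r+n) + (25/6).
  a_n = [-4 a_{n-1} + 2 a_{n-2}] / D(n).
Since the indicial polynomial factors as (r - r_1)(r - r_2), D(n) = (r_1 + n - r_1)(r_1 + n - r_2) = n(n + 5/6).
Evaluating step by step (a_0 = 1):
  n = 1: D(1) = 1(1 + 5/6) = 11/6; numerator = -4(1) = -4; a_1 = (-4)/(11/6) = -24/11
  n = 2: D(2) = 2(2 + 5/6) = 17/3; numerator = -4(-24/11) + 2(1) = 118/11; a_2 = (118/11)/(17/3) = 354/187
  n = 3: D(3) = 3(3 + 5/6) = 23/2; numerator = -4(354/187) + 2(-24/11) = -2232/187; a_3 = (-2232/187)/(23/2) = -4464/4301

r = 5/2; a_0 = 1; a_1 = -24/11; a_2 = 354/187; a_3 = -4464/4301


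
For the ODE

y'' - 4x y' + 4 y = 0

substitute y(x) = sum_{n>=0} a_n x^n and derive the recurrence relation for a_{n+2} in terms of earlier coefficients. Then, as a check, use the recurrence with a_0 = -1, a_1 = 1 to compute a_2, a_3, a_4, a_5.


Substitute y = sum_n a_n x^n.
y''(x) has coefficient (n+2)(n+1) a_{n+2} at x^n;
-4 x y'(x) has coefficient -4 n a_n at x^n (shift);
4 y(x) has coefficient 4 a_n at x^n.
Matching x^n: (n+2)(n+1) a_{n+2} + (-4n + 4) a_n = 0.
Thus a_{n+2} = (4n - 4) / ((n+1)(n+2)) * a_n.

Check with a_0 = -1, a_1 = 1 (apply the recurrence for n = 0, 1, 2, 3): a_0 = -1, a_1 = 1, a_2 = 2, a_3 = 0, a_4 = 2/3, a_5 = 0.

a_(n+2) = (4n - 4) / ((n+1)(n+2)) * a_n; check: a_0 = -1, a_1 = 1, a_2 = 2, a_3 = 0, a_4 = 2/3, a_5 = 0


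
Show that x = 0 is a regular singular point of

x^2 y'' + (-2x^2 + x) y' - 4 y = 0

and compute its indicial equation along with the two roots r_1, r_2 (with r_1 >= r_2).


Divide by x^2 to reach normal form y'' + P_1(x) y' + P_2(x) y = 0 with P_1(x) = -2 + 1/x and P_2(x) = -4/x^2.
x = 0 is a singular point because the y'-coefficient -2 + 1/x has a pole at x = 0 and the y-coefficient -4/x^2 has a pole at x = 0.
It is a regular singular point because x P_1(x) = p(x) = 1 - 2x and x^2 P_2(x) = q(x) = -4 are polynomials, hence analytic at x = 0.
p(0) = 1,  q(0) = -4.
Indicial equation: r(r-1) + p(0) r + q(0) = 0, i.e. r^2 + (p(0) - 1) r + q(0) = 0, i.e. r^2 - 4 = 0.
Discriminant: (0)^2 - 4(-4) = 16, so r = (0 ± 4)/2.
Solving: r_1 = 2, r_2 = -2.

indicial: r^2 - 4 = 0; roots r_1 = 2, r_2 = -2


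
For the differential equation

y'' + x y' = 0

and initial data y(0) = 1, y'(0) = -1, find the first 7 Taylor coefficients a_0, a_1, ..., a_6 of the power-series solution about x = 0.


Ansatz: y(x) = sum_{n>=0} a_n x^n, so y'(x) = sum_{n>=1} n a_n x^(n-1) and y''(x) = sum_{n>=2} n(n-1) a_n x^(n-2).
Substitute into P(x) y'' + Q(x) y' + R(x) y = 0 with P(x) = 1, Q(x) = x, R(x) = 0, and match powers of x.
Initial conditions: a_0 = 1, a_1 = -1.
Setting the coefficient of each power of x to zero and solving order by order (substituting the coefficients already found):
  x^0: 2 a_2 = 0  ->  a_2 = 0
  x^1: 6 a_3 + a_1 = 0  ->  6 a_3 = -a_1 = 1  ->  a_3 = 1/6
  x^2: 12 a_4 + 2 a_2 = 0  ->  12 a_4 = -2 a_2 = 0  ->  a_4 = 0
  x^3: 20 a_5 + 3 a_3 = 0  ->  20 a_5 = -3 a_3 = -1/2  ->  a_5 = -1/40
  x^4: 30 a_6 + 4 a_4 = 0  ->  30 a_6 = -4 a_4 = 0  ->  a_6 = 0
Truncated series: y(x) = 1 - x + (1/6) x^3 - (1/40) x^5 + O(x^7).

a_0 = 1; a_1 = -1; a_2 = 0; a_3 = 1/6; a_4 = 0; a_5 = -1/40; a_6 = 0


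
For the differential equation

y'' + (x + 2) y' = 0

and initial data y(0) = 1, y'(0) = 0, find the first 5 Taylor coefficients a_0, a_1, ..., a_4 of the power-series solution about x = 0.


Ansatz: y(x) = sum_{n>=0} a_n x^n, so y'(x) = sum_{n>=1} n a_n x^(n-1) and y''(x) = sum_{n>=2} n(n-1) a_n x^(n-2).
Substitute into P(x) y'' + Q(x) y' + R(x) y = 0 with P(x) = 1, Q(x) = x + 2, R(x) = 0, and match powers of x.
Initial conditions: a_0 = 1, a_1 = 0.
Setting the coefficient of each power of x to zero and solving order by order (substituting the coefficients already found):
  x^0: 2 a_2 + 2 a_1 = 0  ->  2 a_2 = -2 a_1 = 0  ->  a_2 = 0
  x^1: 6 a_3 + 4 a_2 + a_1 = 0  ->  6 a_3 = -4 a_2 - a_1 = 0  ->  a_3 = 0
  x^2: 12 a_4 + 6 a_3 + 2 a_2 = 0  ->  12 a_4 = -6 a_3 - 2 a_2 = 0  ->  a_4 = 0
Truncated series: y(x) = 1 + O(x^5).

a_0 = 1; a_1 = 0; a_2 = 0; a_3 = 0; a_4 = 0


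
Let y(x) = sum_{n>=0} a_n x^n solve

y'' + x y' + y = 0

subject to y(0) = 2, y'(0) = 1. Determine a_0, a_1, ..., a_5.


Ansatz: y(x) = sum_{n>=0} a_n x^n, so y'(x) = sum_{n>=1} n a_n x^(n-1) and y''(x) = sum_{n>=2} n(n-1) a_n x^(n-2).
Substitute into P(x) y'' + Q(x) y' + R(x) y = 0 with P(x) = 1, Q(x) = x, R(x) = 1, and match powers of x.
Initial conditions: a_0 = 2, a_1 = 1.
Setting the coefficient of each power of x to zero and solving order by order (substituting the coefficients already found):
  x^0: 2 a_2 + a_0 = 0  ->  2 a_2 = -a_0 = -2  ->  a_2 = -1
  x^1: 6 a_3 + 2 a_1 = 0  ->  6 a_3 = -2 a_1 = -2  ->  a_3 = -1/3
  x^2: 12 a_4 + 3 a_2 = 0  ->  12 a_4 = -3 a_2 = 3  ->  a_4 = 1/4
  x^3: 20 a_5 + 4 a_3 = 0  ->  20 a_5 = -4 a_3 = 4/3  ->  a_5 = 1/15
Truncated series: y(x) = 2 + x - x^2 - (1/3) x^3 + (1/4) x^4 + (1/15) x^5 + O(x^6).

a_0 = 2; a_1 = 1; a_2 = -1; a_3 = -1/3; a_4 = 1/4; a_5 = 1/15


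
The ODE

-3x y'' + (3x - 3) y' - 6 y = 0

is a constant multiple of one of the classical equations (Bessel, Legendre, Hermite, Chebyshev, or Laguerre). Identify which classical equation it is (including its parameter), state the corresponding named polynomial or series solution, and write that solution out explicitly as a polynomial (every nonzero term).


All three coefficients share the factor -3; dividing through by -3 gives  x y'' + (1 - x) y' + 2 y = 0.
This matches the Laguerre equation x y'' + (1 - x) y' + n y = 0 with n = 2; the polynomial solution is L_2(x).
With y = sum_k a_k x^k, matching x^k gives (k+1)k a_{k+1} + (k+1) a_{k+1} - k a_k + n a_k = 0, i.e. (k+1)^2 a_{k+1} = (k - n) a_k = (k - 2) a_k. The right side vanishes at k = 2, so the series terminates at degree 2.
Standard normalization L_n(0) = 1 gives a_0 = 1. Work upward with a_{k+1} = (k - 2) a_k / (k+1)^2:
  a_1 = (0 - 2)(1) / 1^2 = -2/1 = -2
  a_2 = (1 - 2)(-2) / 2^2 = 2/4 = 1/2
Hence L_2(x) = x^2/2 - 2 x + 1.

L_2(x); series = x^2/2 - 2 x + 1


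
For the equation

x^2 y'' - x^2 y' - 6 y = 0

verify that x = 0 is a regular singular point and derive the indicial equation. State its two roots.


Divide by x^2 to reach normal form y'' + P_1(x) y' + P_2(x) y = 0 with P_1(x) = -1 and P_2(x) = -6/x^2.
x = 0 is a singular point because the y-coefficient -6/x^2 has a pole at x = 0.
It is a regular singular point because x P_1(x) = p(x) = -x and x^2 P_2(x) = q(x) = -6 are polynomials, hence analytic at x = 0.
p(0) = 0,  q(0) = -6.
Indicial equation: r(r-1) + p(0) r + q(0) = 0, i.e. r^2 + (p(0) - 1) r + q(0) = 0, i.e. r^2 - 1 r - 6 = 0.
Discriminant: (-1)^2 - 4(-6) = 25, so r = (1 ± 5)/2.
Solving: r_1 = 3, r_2 = -2.

indicial: r^2 - 1 r - 6 = 0; roots r_1 = 3, r_2 = -2


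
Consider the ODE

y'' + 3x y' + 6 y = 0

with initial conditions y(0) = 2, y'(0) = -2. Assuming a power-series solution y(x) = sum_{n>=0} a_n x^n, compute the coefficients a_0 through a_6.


Ansatz: y(x) = sum_{n>=0} a_n x^n, so y'(x) = sum_{n>=1} n a_n x^(n-1) and y''(x) = sum_{n>=2} n(n-1) a_n x^(n-2).
Substitute into P(x) y'' + Q(x) y' + R(x) y = 0 with P(x) = 1, Q(x) = 3x, R(x) = 6, and match powers of x.
Initial conditions: a_0 = 2, a_1 = -2.
Setting the coefficient of each power of x to zero and solving order by order (substituting the coefficients already found):
  x^0: 2 a_2 + 6 a_0 = 0  ->  2 a_2 = -6 a_0 = -12  ->  a_2 = -6
  x^1: 6 a_3 + 9 a_1 = 0  ->  6 a_3 = -9 a_1 = 18  ->  a_3 = 3
  x^2: 12 a_4 + 12 a_2 = 0  ->  12 a_4 = -12 a_2 = 72  ->  a_4 = 6
  x^3: 20 a_5 + 15 a_3 = 0  ->  20 a_5 = -15 a_3 = -45  ->  a_5 = -9/4
  x^4: 30 a_6 + 18 a_4 = 0  ->  30 a_6 = -18 a_4 = -108  ->  a_6 = -18/5
Truncated series: y(x) = 2 - 2 x - 6 x^2 + 3 x^3 + 6 x^4 - (9/4) x^5 - (18/5) x^6 + O(x^7).

a_0 = 2; a_1 = -2; a_2 = -6; a_3 = 3; a_4 = 6; a_5 = -9/4; a_6 = -18/5


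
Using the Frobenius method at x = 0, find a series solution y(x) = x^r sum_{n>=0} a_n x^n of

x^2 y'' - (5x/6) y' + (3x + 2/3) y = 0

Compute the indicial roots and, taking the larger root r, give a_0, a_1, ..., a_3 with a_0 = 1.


Write in Frobenius form y'' + (p(x)/x) y' + (q(x)/x^2) y = 0:
  p(x) = -5/6,  q(x) = 3x + 2/3.
Indicial equation: r(r-1) + (-5/6) r + (2/3) = 0 -> roots r_1 = 4/3, r_2 = 1/2.
Take r = r_1 = 4/3. Let y(x) = x^r sum_{n>=0} a_n x^n with a_0 = 1.
Substitute y = x^r sum a_n x^n and match x^{r+n}. The recurrence is
  D(n) a_n + 3 a_{n-1} = 0,  where D(n) = (r+n)(r+n-1) + (-5/6)(r+n) + (2/3).
  a_n = -3 / D(n) * a_{n-1}.
Since the indicial polynomial factors as (r - r_1)(r - r_2), D(n) = (r_1 + n - r_1)(r_1 + n - r_2) = n(n + 5/6).
Evaluating step by step (a_0 = 1):
  n = 1: D(1) = 1(1 + 5/6) = 11/6; numerator = -3(1) = -3; a_1 = (-3)/(11/6) = -18/11
  n = 2: D(2) = 2(2 + 5/6) = 17/3; numerator = -3(-18/11) = 54/11; a_2 = (54/11)/(17/3) = 162/187
  n = 3: D(3) = 3(3 + 5/6) = 23/2; numerator = -3(162/187) = -486/187; a_3 = (-486/187)/(23/2) = -972/4301

r = 4/3; a_0 = 1; a_1 = -18/11; a_2 = 162/187; a_3 = -972/4301


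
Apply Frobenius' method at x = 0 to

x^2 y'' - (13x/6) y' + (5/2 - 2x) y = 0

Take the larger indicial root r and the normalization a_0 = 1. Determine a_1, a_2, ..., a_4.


Write in Frobenius form y'' + (p(x)/x) y' + (q(x)/x^2) y = 0:
  p(x) = -13/6,  q(x) = 5/2 - 2x.
Indicial equation: r(r-1) + (-13/6) r + (5/2) = 0 -> roots r_1 = 5/3, r_2 = 3/2.
Take r = r_1 = 5/3. Let y(x) = x^r sum_{n>=0} a_n x^n with a_0 = 1.
Substitute y = x^r sum a_n x^n and match x^{r+n}. The recurrence is
  D(n) a_n - 2 a_{n-1} = 0,  where D(n) = (r+n)(r+n-1) + (-13/6)(r+n) + (5/2).
  a_n = 2 / D(n) * a_{n-1}.
Since the indicial polynomial factors as (r - r_1)(r - r_2), D(n) = (r_1 + n - r_1)(r_1 + n - r_2) = n(n + 1/6).
Evaluating step by step (a_0 = 1):
  n = 1: D(1) = 1(1 + 1/6) = 7/6; numerator = 2(1) = 2; a_1 = (2)/(7/6) = 12/7
  n = 2: D(2) = 2(2 + 1/6) = 13/3; numerator = 2(12/7) = 24/7; a_2 = (24/7)/(13/3) = 72/91
  n = 3: D(3) = 3(3 + 1/6) = 19/2; numerator = 2(72/91) = 144/91; a_3 = (144/91)/(19/2) = 288/1729
  n = 4: D(4) = 4(4 + 1/6) = 50/3; numerator = 2(288/1729) = 576/1729; a_4 = (576/1729)/(50/3) = 864/43225

r = 5/3; a_0 = 1; a_1 = 12/7; a_2 = 72/91; a_3 = 288/1729; a_4 = 864/43225


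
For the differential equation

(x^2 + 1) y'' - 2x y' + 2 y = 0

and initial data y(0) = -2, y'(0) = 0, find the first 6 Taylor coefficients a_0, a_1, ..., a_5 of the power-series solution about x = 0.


Ansatz: y(x) = sum_{n>=0} a_n x^n, so y'(x) = sum_{n>=1} n a_n x^(n-1) and y''(x) = sum_{n>=2} n(n-1) a_n x^(n-2).
Substitute into P(x) y'' + Q(x) y' + R(x) y = 0 with P(x) = x^2 + 1, Q(x) = -2x, R(x) = 2, and match powers of x.
Initial conditions: a_0 = -2, a_1 = 0.
Setting the coefficient of each power of x to zero and solving order by order (substituting the coefficients already found):
  x^0: 2 a_2 + 2 a_0 = 0  ->  2 a_2 = -2 a_0 = 4  ->  a_2 = 2
  x^1: 6 a_3 = 0  ->  a_3 = 0
  x^2: 12 a_4 = 0  ->  a_4 = 0
  x^3: 20 a_5 + 2 a_3 = 0  ->  20 a_5 = -2 a_3 = 0  ->  a_5 = 0
Truncated series: y(x) = -2 + 2 x^2 + O(x^6).

a_0 = -2; a_1 = 0; a_2 = 2; a_3 = 0; a_4 = 0; a_5 = 0


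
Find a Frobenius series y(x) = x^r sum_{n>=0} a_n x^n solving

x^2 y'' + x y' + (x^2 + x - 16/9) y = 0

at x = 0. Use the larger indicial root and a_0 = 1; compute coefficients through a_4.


Write in Frobenius form y'' + (p(x)/x) y' + (q(x)/x^2) y = 0:
  p(x) = 1,  q(x) = x^2 + x - 16/9.
Indicial equation: r(r-1) + (1) r + (-16/9) = 0 -> roots r_1 = 4/3, r_2 = -4/3.
Take r = r_1 = 4/3. Let y(x) = x^r sum_{n>=0} a_n x^n with a_0 = 1.
Substitute y = x^r sum a_n x^n and match x^{r+n}. The recurrence is
  D(n) a_n + 1 a_{n-1} + 1 a_{n-2} = 0,  where D(n) = (r+n)(r+n-1) + (1)(r+n) + (-16/9).
  a_n = [-1 a_{n-1} - 1 a_{n-2}] / D(n).
Since the indicial polynomial factors as (r - r_1)(r - r_2), D(n) = (r_1 + n - r_1)(r_1 + n - r_2) = n(n + 8/3).
Evaluating step by step (a_0 = 1):
  n = 1: D(1) = 1(1 + 8/3) = 11/3; numerator = -1(1) = -1; a_1 = (-1)/(11/3) = -3/11
  n = 2: D(2) = 2(2 + 8/3) = 28/3; numerator = -1(-3/11) - 1(1) = -8/11; a_2 = (-8/11)/(28/3) = -6/77
  n = 3: D(3) = 3(3 + 8/3) = 17; numerator = -1(-6/77) - 1(-3/11) = 27/77; a_3 = (27/77)/(17) = 27/1309
  n = 4: D(4) = 4(4 + 8/3) = 80/3; numerator = -1(27/1309) - 1(-6/77) = 75/1309; a_4 = (75/1309)/(80/3) = 45/20944

r = 4/3; a_0 = 1; a_1 = -3/11; a_2 = -6/77; a_3 = 27/1309; a_4 = 45/20944


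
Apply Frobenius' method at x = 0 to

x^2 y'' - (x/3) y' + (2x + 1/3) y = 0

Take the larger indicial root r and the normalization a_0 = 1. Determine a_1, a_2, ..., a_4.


Write in Frobenius form y'' + (p(x)/x) y' + (q(x)/x^2) y = 0:
  p(x) = -1/3,  q(x) = 2x + 1/3.
Indicial equation: r(r-1) + (-1/3) r + (1/3) = 0 -> roots r_1 = 1, r_2 = 1/3.
Take r = r_1 = 1. Let y(x) = x^r sum_{n>=0} a_n x^n with a_0 = 1.
Substitute y = x^r sum a_n x^n and match x^{r+n}. The recurrence is
  D(n) a_n + 2 a_{n-1} = 0,  where D(n) = (r+n)(r+n-1) + (-1/3)(r+n) + (1/3).
  a_n = -2 / D(n) * a_{n-1}.
Since the indicial polynomial factors as (r - r_1)(r - r_2), D(n) = (r_1 + n - r_1)(r_1 + n - r_2) = n(n + 2/3).
Evaluating step by step (a_0 = 1):
  n = 1: D(1) = 1(1 + 2/3) = 5/3; numerator = -2(1) = -2; a_1 = (-2)/(5/3) = -6/5
  n = 2: D(2) = 2(2 + 2/3) = 16/3; numerator = -2(-6/5) = 12/5; a_2 = (12/5)/(16/3) = 9/20
  n = 3: D(3) = 3(3 + 2/3) = 11; numerator = -2(9/20) = -9/10; a_3 = (-9/10)/(11) = -9/110
  n = 4: D(4) = 4(4 + 2/3) = 56/3; numerator = -2(-9/110) = 9/55; a_4 = (9/55)/(56/3) = 27/3080

r = 1; a_0 = 1; a_1 = -6/5; a_2 = 9/20; a_3 = -9/110; a_4 = 27/3080


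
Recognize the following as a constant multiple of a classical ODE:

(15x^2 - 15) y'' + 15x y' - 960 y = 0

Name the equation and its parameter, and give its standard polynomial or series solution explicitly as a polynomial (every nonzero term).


All three coefficients share the factor -15; dividing through by -15 gives  (1 - x^2) y'' - x y' + 64 y = 0.
This matches the Chebyshev equation (1 - x^2) y'' - x y' + n^2 y = 0 (note the -x y' term, not -2x y') with n^2 = 64, so n = 8; the polynomial solution is T_8(x).
With y = sum_k a_k x^k, matching x^k gives (k+2)(k+1) a_{k+2} = (k^2 - n^2) a_k = (k - 8)(k + 8) a_k. The right side vanishes at k = 8, so the series with the parity of 8 terminates at degree 8.
Standard normalization: leading coefficient of T_n is 2^(n-1), so a_8 = 2^7 = 128. Work downward with a_k = (k+1)(k+2) a_{k+2} / ((k - 8)(k + 8)):
  a_6 = (7)(8)(128) / ((6 - 8)(6 + 8)) = 7168/(-28) = -256
  a_4 = (5)(6)(-256) / ((4 - 8)(4 + 8)) = -7680/(-48) = 160
  a_2 = (3)(4)(160) / ((2 - 8)(2 + 8)) = 1920/(-60) = -32
  a_0 = (1)(2)(-32) / ((0 - 8)(0 + 8)) = -64/(-64) = 1
Hence T_8(x) = 128 x^8 - 256 x^6 + 160 x^4 - 32 x^2 + 1.

T_8(x); series = 128 x^8 - 256 x^6 + 160 x^4 - 32 x^2 + 1


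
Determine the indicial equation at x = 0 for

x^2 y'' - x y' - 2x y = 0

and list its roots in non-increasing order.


Divide by x^2 to reach normal form y'' + P_1(x) y' + P_2(x) y = 0 with P_1(x) = -1/x and P_2(x) = -2/x.
x = 0 is a singular point because the y'-coefficient -1/x has a pole at x = 0 and the y-coefficient -2/x has a pole at x = 0.
It is a regular singular point because x P_1(x) = p(x) = -1 and x^2 P_2(x) = q(x) = -2x are polynomials, hence analytic at x = 0.
p(0) = -1,  q(0) = 0.
Indicial equation: r(r-1) + p(0) r + q(0) = 0, i.e. r^2 + (p(0) - 1) r + q(0) = 0, i.e. r^2 - 2 r = 0.
Discriminant: (-2)^2 - 4(0) = 4, so r = (2 ± 2)/2.
Solving: r_1 = 2, r_2 = 0.

indicial: r^2 - 2 r = 0; roots r_1 = 2, r_2 = 0


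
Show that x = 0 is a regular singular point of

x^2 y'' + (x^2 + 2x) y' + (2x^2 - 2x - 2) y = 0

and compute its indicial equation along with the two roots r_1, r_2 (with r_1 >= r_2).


Divide by x^2 to reach normal form y'' + P_1(x) y' + P_2(x) y = 0 with P_1(x) = 1 + 2/x and P_2(x) = 2 - 2/x - 2/x^2.
x = 0 is a singular point because the y'-coefficient 1 + 2/x has a pole at x = 0 and the y-coefficient 2 - 2/x - 2/x^2 has a pole at x = 0.
It is a regular singular point because x P_1(x) = p(x) = x + 2 and x^2 P_2(x) = q(x) = 2x^2 - 2x - 2 are polynomials, hence analytic at x = 0.
p(0) = 2,  q(0) = -2.
Indicial equation: r(r-1) + p(0) r + q(0) = 0, i.e. r^2 + (p(0) - 1) r + q(0) = 0, i.e. r^2 + 1 r - 2 = 0.
Discriminant: (1)^2 - 4(-2) = 9, so r = (-1 ± 3)/2.
Solving: r_1 = 1, r_2 = -2.

indicial: r^2 + 1 r - 2 = 0; roots r_1 = 1, r_2 = -2


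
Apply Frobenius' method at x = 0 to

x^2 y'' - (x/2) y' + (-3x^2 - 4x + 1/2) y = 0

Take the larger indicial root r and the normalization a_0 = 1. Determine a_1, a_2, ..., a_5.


Write in Frobenius form y'' + (p(x)/x) y' + (q(x)/x^2) y = 0:
  p(x) = -1/2,  q(x) = -3x^2 - 4x + 1/2.
Indicial equation: r(r-1) + (-1/2) r + (1/2) = 0 -> roots r_1 = 1, r_2 = 1/2.
Take r = r_1 = 1. Let y(x) = x^r sum_{n>=0} a_n x^n with a_0 = 1.
Substitute y = x^r sum a_n x^n and match x^{r+n}. The recurrence is
  D(n) a_n - 4 a_{n-1} - 3 a_{n-2} = 0,  where D(n) = (r+n)(r+n-1) + (-1/2)(r+n) + (1/2).
  a_n = [4 a_{n-1} + 3 a_{n-2}] / D(n).
Since the indicial polynomial factors as (r - r_1)(r - r_2), D(n) = (r_1 + n - r_1)(r_1 + n - r_2) = n(n + 1/2).
Evaluating step by step (a_0 = 1):
  n = 1: D(1) = 1(1 + 1/2) = 3/2; numerator = 4(1) = 4; a_1 = (4)/(3/2) = 8/3
  n = 2: D(2) = 2(2 + 1/2) = 5; numerator = 4(8/3) + 3(1) = 41/3; a_2 = (41/3)/(5) = 41/15
  n = 3: D(3) = 3(3 + 1/2) = 21/2; numerator = 4(41/15) + 3(8/3) = 284/15; a_3 = (284/15)/(21/2) = 568/315
  n = 4: D(4) = 4(4 + 1/2) = 18; numerator = 4(568/315) + 3(41/15) = 971/63; a_4 = (971/63)/(18) = 971/1134
  n = 5: D(5) = 5(5 + 1/2) = 55/2; numerator = 4(971/1134) + 3(568/315) = 3578/405; a_5 = (3578/405)/(55/2) = 7156/22275

r = 1; a_0 = 1; a_1 = 8/3; a_2 = 41/15; a_3 = 568/315; a_4 = 971/1134; a_5 = 7156/22275


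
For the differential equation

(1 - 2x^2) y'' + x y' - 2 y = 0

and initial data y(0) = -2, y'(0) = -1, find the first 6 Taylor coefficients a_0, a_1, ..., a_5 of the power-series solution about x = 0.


Ansatz: y(x) = sum_{n>=0} a_n x^n, so y'(x) = sum_{n>=1} n a_n x^(n-1) and y''(x) = sum_{n>=2} n(n-1) a_n x^(n-2).
Substitute into P(x) y'' + Q(x) y' + R(x) y = 0 with P(x) = 1 - 2x^2, Q(x) = x, R(x) = -2, and match powers of x.
Initial conditions: a_0 = -2, a_1 = -1.
Setting the coefficient of each power of x to zero and solving order by order (substituting the coefficients already found):
  x^0: 2 a_2 - 2 a_0 = 0  ->  2 a_2 = 2 a_0 = -4  ->  a_2 = -2
  x^1: 6 a_3 - a_1 = 0  ->  6 a_3 = a_1 = -1  ->  a_3 = -1/6
  x^2: 12 a_4 - 4 a_2 = 0  ->  12 a_4 = 4 a_2 = -8  ->  a_4 = -2/3
  x^3: 20 a_5 - 11 a_3 = 0  ->  20 a_5 = 11 a_3 = -11/6  ->  a_5 = -11/120
Truncated series: y(x) = -2 - x - 2 x^2 - (1/6) x^3 - (2/3) x^4 - (11/120) x^5 + O(x^6).

a_0 = -2; a_1 = -1; a_2 = -2; a_3 = -1/6; a_4 = -2/3; a_5 = -11/120


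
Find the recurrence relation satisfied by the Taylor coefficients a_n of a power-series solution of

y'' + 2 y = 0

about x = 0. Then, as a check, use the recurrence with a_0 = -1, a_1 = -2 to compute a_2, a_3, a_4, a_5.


Substitute y = sum_n a_n x^n into y'' + (const) y = 0.
y''(x) = sum_{n>=0} (n+2)(n+1) a_{n+2} x^n.
The ODE becomes sum_n [(n+2)(n+1) a_{n+2} + 2 a_n] x^n = 0.
Setting each coefficient to zero gives the recurrence:
  (n+2)(n+1) a_{n+2} + 2 a_n = 0,
  a_{n+2} = -2 / ((n+1)(n+2)) a_n.

Check with a_0 = -1, a_1 = -2 (apply the recurrence for n = 0, 1, 2, 3): a_0 = -1, a_1 = -2, a_2 = 1, a_3 = 2/3, a_4 = -1/6, a_5 = -1/15.

a_{n+2} = -2/((n+1)(n+2)) * a_n; check: a_0 = -1, a_1 = -2, a_2 = 1, a_3 = 2/3, a_4 = -1/6, a_5 = -1/15


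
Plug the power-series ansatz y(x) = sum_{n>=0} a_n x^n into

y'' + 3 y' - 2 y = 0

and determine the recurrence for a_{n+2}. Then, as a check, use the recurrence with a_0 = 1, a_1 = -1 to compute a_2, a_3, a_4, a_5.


Substitute y = sum_n a_n x^n.
y''(x) has coefficient (n+2)(n+1) a_{n+2} at x^n;
3 y'(x) has coefficient 3 (n+1) a_{n+1} at x^n;
-2 y(x) has coefficient -2 a_n at x^n.
Matching x^n: (n+2)(n+1) a_{n+2} + 3 (n+1) a_{n+1} - 2 a_n = 0.
Thus a_{n+2} = [-3 (n+1) a_{n+1} + 2 a_n] / ((n+1)(n+2)).

Check with a_0 = 1, a_1 = -1 (apply the recurrence for n = 0, 1, 2, 3): a_0 = 1, a_1 = -1, a_2 = 5/2, a_3 = -17/6, a_4 = 61/24, a_5 = -217/120.

a_(n+2) = [-3 (n+1) a_(n+1) + 2 a_n] / ((n+1)(n+2)); check: a_0 = 1, a_1 = -1, a_2 = 5/2, a_3 = -17/6, a_4 = 61/24, a_5 = -217/120


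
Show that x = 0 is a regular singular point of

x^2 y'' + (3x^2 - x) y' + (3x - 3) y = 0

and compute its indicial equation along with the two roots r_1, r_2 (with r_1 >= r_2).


Divide by x^2 to reach normal form y'' + P_1(x) y' + P_2(x) y = 0 with P_1(x) = 3 - 1/x and P_2(x) = 3/x - 3/x^2.
x = 0 is a singular point because the y'-coefficient 3 - 1/x has a pole at x = 0 and the y-coefficient 3/x - 3/x^2 has a pole at x = 0.
It is a regular singular point because x P_1(x) = p(x) = 3x - 1 and x^2 P_2(x) = q(x) = 3x - 3 are polynomials, hence analytic at x = 0.
p(0) = -1,  q(0) = -3.
Indicial equation: r(r-1) + p(0) r + q(0) = 0, i.e. r^2 + (p(0) - 1) r + q(0) = 0, i.e. r^2 - 2 r - 3 = 0.
Discriminant: (-2)^2 - 4(-3) = 16, so r = (2 ± 4)/2.
Solving: r_1 = 3, r_2 = -1.

indicial: r^2 - 2 r - 3 = 0; roots r_1 = 3, r_2 = -1


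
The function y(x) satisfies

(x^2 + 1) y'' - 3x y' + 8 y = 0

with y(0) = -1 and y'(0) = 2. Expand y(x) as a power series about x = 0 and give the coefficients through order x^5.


Ansatz: y(x) = sum_{n>=0} a_n x^n, so y'(x) = sum_{n>=1} n a_n x^(n-1) and y''(x) = sum_{n>=2} n(n-1) a_n x^(n-2).
Substitute into P(x) y'' + Q(x) y' + R(x) y = 0 with P(x) = x^2 + 1, Q(x) = -3x, R(x) = 8, and match powers of x.
Initial conditions: a_0 = -1, a_1 = 2.
Setting the coefficient of each power of x to zero and solving order by order (substituting the coefficients already found):
  x^0: 2 a_2 + 8 a_0 = 0  ->  2 a_2 = -8 a_0 = 8  ->  a_2 = 4
  x^1: 6 a_3 + 5 a_1 = 0  ->  6 a_3 = -5 a_1 = -10  ->  a_3 = -5/3
  x^2: 12 a_4 + 4 a_2 = 0  ->  12 a_4 = -4 a_2 = -16  ->  a_4 = -4/3
  x^3: 20 a_5 + 5 a_3 = 0  ->  20 a_5 = -5 a_3 = 25/3  ->  a_5 = 5/12
Truncated series: y(x) = -1 + 2 x + 4 x^2 - (5/3) x^3 - (4/3) x^4 + (5/12) x^5 + O(x^6).

a_0 = -1; a_1 = 2; a_2 = 4; a_3 = -5/3; a_4 = -4/3; a_5 = 5/12


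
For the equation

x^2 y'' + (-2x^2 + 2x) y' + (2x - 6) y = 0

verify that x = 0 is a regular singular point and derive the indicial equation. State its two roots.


Divide by x^2 to reach normal form y'' + P_1(x) y' + P_2(x) y = 0 with P_1(x) = -2 + 2/x and P_2(x) = 2/x - 6/x^2.
x = 0 is a singular point because the y'-coefficient -2 + 2/x has a pole at x = 0 and the y-coefficient 2/x - 6/x^2 has a pole at x = 0.
It is a regular singular point because x P_1(x) = p(x) = 2 - 2x and x^2 P_2(x) = q(x) = 2x - 6 are polynomials, hence analytic at x = 0.
p(0) = 2,  q(0) = -6.
Indicial equation: r(r-1) + p(0) r + q(0) = 0, i.e. r^2 + (p(0) - 1) r + q(0) = 0, i.e. r^2 + 1 r - 6 = 0.
Discriminant: (1)^2 - 4(-6) = 25, so r = (-1 ± 5)/2.
Solving: r_1 = 2, r_2 = -3.

indicial: r^2 + 1 r - 6 = 0; roots r_1 = 2, r_2 = -3


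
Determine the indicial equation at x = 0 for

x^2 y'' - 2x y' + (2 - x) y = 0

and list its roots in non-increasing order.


Divide by x^2 to reach normal form y'' + P_1(x) y' + P_2(x) y = 0 with P_1(x) = -2/x and P_2(x) = -1/x + 2/x^2.
x = 0 is a singular point because the y'-coefficient -2/x has a pole at x = 0 and the y-coefficient -1/x + 2/x^2 has a pole at x = 0.
It is a regular singular point because x P_1(x) = p(x) = -2 and x^2 P_2(x) = q(x) = 2 - x are polynomials, hence analytic at x = 0.
p(0) = -2,  q(0) = 2.
Indicial equation: r(r-1) + p(0) r + q(0) = 0, i.e. r^2 + (p(0) - 1) r + q(0) = 0, i.e. r^2 - 3 r + 2 = 0.
Discriminant: (-3)^2 - 4(2) = 1, so r = (3 ± 1)/2.
Solving: r_1 = 2, r_2 = 1.

indicial: r^2 - 3 r + 2 = 0; roots r_1 = 2, r_2 = 1


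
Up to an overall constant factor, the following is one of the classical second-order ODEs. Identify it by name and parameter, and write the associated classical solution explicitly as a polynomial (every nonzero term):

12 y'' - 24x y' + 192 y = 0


All three coefficients share the factor 12; dividing through by 12 gives  y'' - 2x y' + 16 y = 0.
This matches the Hermite equation y'' - 2x y' + 2n y = 0 with 2n = 16, so n = 8; the polynomial solution is H_8(x).
With y = sum_k a_k x^k, matching x^k gives (k+2)(k+1) a_{k+2} = 2(k - n) a_k = 2(k - 8) a_k. The right side vanishes at k = 8, so the series with the parity of 8 terminates at degree 8.
Standard normalization: leading coefficient of H_n is 2^n, so a_8 = 2^8 = 256. Work downward with a_k = (k+1)(k+2) a_{k+2} / (2(k - n)):
  a_6 = (7)(8)(256) / (2(6 - 8)) = 14336/(-4) = -3584
  a_4 = (5)(6)(-3584) / (2(4 - 8)) = -107520/(-8) = 13440
  a_2 = (3)(4)(13440) / (2(2 - 8)) = 161280/(-12) = -13440
  a_0 = (1)(2)(-13440) / (2(0 - 8)) = -26880/(-16) = 1680
Hence H_8(x) = 256 x^8 - 3584 x^6 + 13440 x^4 - 13440 x^2 + 1680.

H_8(x); series = 256 x^8 - 3584 x^6 + 13440 x^4 - 13440 x^2 + 1680


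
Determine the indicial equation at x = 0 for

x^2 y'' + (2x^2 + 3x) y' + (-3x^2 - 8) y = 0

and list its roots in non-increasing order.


Divide by x^2 to reach normal form y'' + P_1(x) y' + P_2(x) y = 0 with P_1(x) = 2 + 3/x and P_2(x) = -3 - 8/x^2.
x = 0 is a singular point because the y'-coefficient 2 + 3/x has a pole at x = 0 and the y-coefficient -3 - 8/x^2 has a pole at x = 0.
It is a regular singular point because x P_1(x) = p(x) = 2x + 3 and x^2 P_2(x) = q(x) = -3x^2 - 8 are polynomials, hence analytic at x = 0.
p(0) = 3,  q(0) = -8.
Indicial equation: r(r-1) + p(0) r + q(0) = 0, i.e. r^2 + (p(0) - 1) r + q(0) = 0, i.e. r^2 + 2 r - 8 = 0.
Discriminant: (2)^2 - 4(-8) = 36, so r = (-2 ± 6)/2.
Solving: r_1 = 2, r_2 = -4.

indicial: r^2 + 2 r - 8 = 0; roots r_1 = 2, r_2 = -4


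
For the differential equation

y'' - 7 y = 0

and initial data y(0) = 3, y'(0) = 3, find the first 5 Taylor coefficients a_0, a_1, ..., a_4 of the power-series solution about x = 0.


Ansatz: y(x) = sum_{n>=0} a_n x^n, so y'(x) = sum_{n>=1} n a_n x^(n-1) and y''(x) = sum_{n>=2} n(n-1) a_n x^(n-2).
Substitute into P(x) y'' + Q(x) y' + R(x) y = 0 with P(x) = 1, Q(x) = 0, R(x) = -7, and match powers of x.
Initial conditions: a_0 = 3, a_1 = 3.
Setting the coefficient of each power of x to zero and solving order by order (substituting the coefficients already found):
  x^0: 2 a_2 - 7 a_0 = 0  ->  2 a_2 = 7 a_0 = 21  ->  a_2 = 21/2
  x^1: 6 a_3 - 7 a_1 = 0  ->  6 a_3 = 7 a_1 = 21  ->  a_3 = 7/2
  x^2: 12 a_4 - 7 a_2 = 0  ->  12 a_4 = 7 a_2 = 147/2  ->  a_4 = 49/8
Truncated series: y(x) = 3 + 3 x + (21/2) x^2 + (7/2) x^3 + (49/8) x^4 + O(x^5).

a_0 = 3; a_1 = 3; a_2 = 21/2; a_3 = 7/2; a_4 = 49/8


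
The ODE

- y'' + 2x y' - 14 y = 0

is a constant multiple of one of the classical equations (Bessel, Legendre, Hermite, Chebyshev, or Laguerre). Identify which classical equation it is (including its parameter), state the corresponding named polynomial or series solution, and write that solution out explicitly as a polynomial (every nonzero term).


All three coefficients share the factor -1; dividing through by -1 gives  y'' - 2x y' + 14 y = 0.
This matches the Hermite equation y'' - 2x y' + 2n y = 0 with 2n = 14, so n = 7; the polynomial solution is H_7(x).
With y = sum_k a_k x^k, matching x^k gives (k+2)(k+1) a_{k+2} = 2(k - n) a_k = 2(k - 7) a_k. The right side vanishes at k = 7, so the series with the parity of 7 terminates at degree 7.
Standard normalization: leading coefficient of H_n is 2^n, so a_7 = 2^7 = 128. Work downward with a_k = (k+1)(k+2) a_{k+2} / (2(k - n)):
  a_5 = (6)(7)(128) / (2(5 - 7)) = 5376/(-4) = -1344
  a_3 = (4)(5)(-1344) / (2(3 - 7)) = -26880/(-8) = 3360
  a_1 = (2)(3)(3360) / (2(1 - 7)) = 20160/(-12) = -1680
Hence H_7(x) = 128 x^7 - 1344 x^5 + 3360 x^3 - 1680 x.

H_7(x); series = 128 x^7 - 1344 x^5 + 3360 x^3 - 1680 x


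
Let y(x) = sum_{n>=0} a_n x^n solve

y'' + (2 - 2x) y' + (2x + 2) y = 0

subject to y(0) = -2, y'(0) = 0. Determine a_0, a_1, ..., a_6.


Ansatz: y(x) = sum_{n>=0} a_n x^n, so y'(x) = sum_{n>=1} n a_n x^(n-1) and y''(x) = sum_{n>=2} n(n-1) a_n x^(n-2).
Substitute into P(x) y'' + Q(x) y' + R(x) y = 0 with P(x) = 1, Q(x) = 2 - 2x, R(x) = 2x + 2, and match powers of x.
Initial conditions: a_0 = -2, a_1 = 0.
Setting the coefficient of each power of x to zero and solving order by order (substituting the coefficients already found):
  x^0: 2 a_2 + 2 a_1 + 2 a_0 = 0  ->  2 a_2 = -2 a_1 - 2 a_0 = 4  ->  a_2 = 2
  x^1: 6 a_3 + 4 a_2 + 2 a_0 = 0  ->  6 a_3 = -4 a_2 - 2 a_0 = -4  ->  a_3 = -2/3
  x^2: 12 a_4 + 6 a_3 - 2 a_2 + 2 a_1 = 0  ->  12 a_4 = -6 a_3 + 2 a_2 - 2 a_1 = 8  ->  a_4 = 2/3
  x^3: 20 a_5 + 8 a_4 - 4 a_3 + 2 a_2 = 0  ->  20 a_5 = -8 a_4 + 4 a_3 - 2 a_2 = -12  ->  a_5 = -3/5
  x^4: 30 a_6 + 10 a_5 - 6 a_4 + 2 a_3 = 0  ->  30 a_6 = -10 a_5 + 6 a_4 - 2 a_3 = 34/3  ->  a_6 = 17/45
Truncated series: y(x) = -2 + 2 x^2 - (2/3) x^3 + (2/3) x^4 - (3/5) x^5 + (17/45) x^6 + O(x^7).

a_0 = -2; a_1 = 0; a_2 = 2; a_3 = -2/3; a_4 = 2/3; a_5 = -3/5; a_6 = 17/45


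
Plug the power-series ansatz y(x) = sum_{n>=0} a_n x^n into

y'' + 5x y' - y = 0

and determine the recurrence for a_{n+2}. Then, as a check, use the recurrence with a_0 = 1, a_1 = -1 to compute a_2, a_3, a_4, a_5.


Substitute y = sum_n a_n x^n.
y''(x) has coefficient (n+2)(n+1) a_{n+2} at x^n;
5 x y'(x) has coefficient 5 n a_n at x^n (shift);
-y(x) has coefficient -1 a_n at x^n.
Matching x^n: (n+2)(n+1) a_{n+2} + (5n - 1) a_n = 0.
Thus a_{n+2} = (-5n + 1) / ((n+1)(n+2)) * a_n.

Check with a_0 = 1, a_1 = -1 (apply the recurrence for n = 0, 1, 2, 3): a_0 = 1, a_1 = -1, a_2 = 1/2, a_3 = 2/3, a_4 = -3/8, a_5 = -7/15.

a_(n+2) = (-5n + 1) / ((n+1)(n+2)) * a_n; check: a_0 = 1, a_1 = -1, a_2 = 1/2, a_3 = 2/3, a_4 = -3/8, a_5 = -7/15


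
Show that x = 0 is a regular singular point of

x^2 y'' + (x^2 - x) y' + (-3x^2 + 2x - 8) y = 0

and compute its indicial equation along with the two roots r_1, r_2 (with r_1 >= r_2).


Divide by x^2 to reach normal form y'' + P_1(x) y' + P_2(x) y = 0 with P_1(x) = 1 - 1/x and P_2(x) = -3 + 2/x - 8/x^2.
x = 0 is a singular point because the y'-coefficient 1 - 1/x has a pole at x = 0 and the y-coefficient -3 + 2/x - 8/x^2 has a pole at x = 0.
It is a regular singular point because x P_1(x) = p(x) = x - 1 and x^2 P_2(x) = q(x) = -3x^2 + 2x - 8 are polynomials, hence analytic at x = 0.
p(0) = -1,  q(0) = -8.
Indicial equation: r(r-1) + p(0) r + q(0) = 0, i.e. r^2 + (p(0) - 1) r + q(0) = 0, i.e. r^2 - 2 r - 8 = 0.
Discriminant: (-2)^2 - 4(-8) = 36, so r = (2 ± 6)/2.
Solving: r_1 = 4, r_2 = -2.

indicial: r^2 - 2 r - 8 = 0; roots r_1 = 4, r_2 = -2


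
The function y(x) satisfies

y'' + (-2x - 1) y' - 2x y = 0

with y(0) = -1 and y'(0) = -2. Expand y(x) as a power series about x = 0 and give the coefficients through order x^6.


Ansatz: y(x) = sum_{n>=0} a_n x^n, so y'(x) = sum_{n>=1} n a_n x^(n-1) and y''(x) = sum_{n>=2} n(n-1) a_n x^(n-2).
Substitute into P(x) y'' + Q(x) y' + R(x) y = 0 with P(x) = 1, Q(x) = -2x - 1, R(x) = -2x, and match powers of x.
Initial conditions: a_0 = -1, a_1 = -2.
Setting the coefficient of each power of x to zero and solving order by order (substituting the coefficients already found):
  x^0: 2 a_2 - a_1 = 0  ->  2 a_2 = a_1 = -2  ->  a_2 = -1
  x^1: 6 a_3 - 2 a_2 - 2 a_1 - 2 a_0 = 0  ->  6 a_3 = 2 a_2 + 2 a_1 + 2 a_0 = -8  ->  a_3 = -4/3
  x^2: 12 a_4 - 3 a_3 - 4 a_2 - 2 a_1 = 0  ->  12 a_4 = 3 a_3 + 4 a_2 + 2 a_1 = -12  ->  a_4 = -1
  x^3: 20 a_5 - 4 a_4 - 6 a_3 - 2 a_2 = 0  ->  20 a_5 = 4 a_4 + 6 a_3 + 2 a_2 = -14  ->  a_5 = -7/10
  x^4: 30 a_6 - 5 a_5 - 8 a_4 - 2 a_3 = 0  ->  30 a_6 = 5 a_5 + 8 a_4 + 2 a_3 = -85/6  ->  a_6 = -17/36
Truncated series: y(x) = -1 - 2 x - x^2 - (4/3) x^3 - x^4 - (7/10) x^5 - (17/36) x^6 + O(x^7).

a_0 = -1; a_1 = -2; a_2 = -1; a_3 = -4/3; a_4 = -1; a_5 = -7/10; a_6 = -17/36


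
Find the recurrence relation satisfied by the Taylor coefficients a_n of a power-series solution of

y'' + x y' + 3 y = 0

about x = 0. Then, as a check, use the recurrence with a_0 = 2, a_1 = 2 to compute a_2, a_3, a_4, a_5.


Substitute y = sum_n a_n x^n.
y''(x) has coefficient (n+2)(n+1) a_{n+2} at x^n;
x y'(x) has coefficient n a_n at x^n (shift);
3 y(x) has coefficient 3 a_n at x^n.
Matching x^n: (n+2)(n+1) a_{n+2} + (n + 3) a_n = 0.
Thus a_{n+2} = (-n - 3) / ((n+1)(n+2)) * a_n.

Check with a_0 = 2, a_1 = 2 (apply the recurrence for n = 0, 1, 2, 3): a_0 = 2, a_1 = 2, a_2 = -3, a_3 = -4/3, a_4 = 5/4, a_5 = 2/5.

a_(n+2) = (-n - 3) / ((n+1)(n+2)) * a_n; check: a_0 = 2, a_1 = 2, a_2 = -3, a_3 = -4/3, a_4 = 5/4, a_5 = 2/5


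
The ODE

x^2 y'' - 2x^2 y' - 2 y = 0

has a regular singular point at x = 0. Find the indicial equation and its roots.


Divide by x^2 to reach normal form y'' + P_1(x) y' + P_2(x) y = 0 with P_1(x) = -2 and P_2(x) = -2/x^2.
x = 0 is a singular point because the y-coefficient -2/x^2 has a pole at x = 0.
It is a regular singular point because x P_1(x) = p(x) = -2x and x^2 P_2(x) = q(x) = -2 are polynomials, hence analytic at x = 0.
p(0) = 0,  q(0) = -2.
Indicial equation: r(r-1) + p(0) r + q(0) = 0, i.e. r^2 + (p(0) - 1) r + q(0) = 0, i.e. r^2 - 1 r - 2 = 0.
Discriminant: (-1)^2 - 4(-2) = 9, so r = (1 ± 3)/2.
Solving: r_1 = 2, r_2 = -1.

indicial: r^2 - 1 r - 2 = 0; roots r_1 = 2, r_2 = -1


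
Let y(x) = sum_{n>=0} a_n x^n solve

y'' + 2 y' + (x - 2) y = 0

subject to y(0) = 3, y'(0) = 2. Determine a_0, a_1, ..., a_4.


Ansatz: y(x) = sum_{n>=0} a_n x^n, so y'(x) = sum_{n>=1} n a_n x^(n-1) and y''(x) = sum_{n>=2} n(n-1) a_n x^(n-2).
Substitute into P(x) y'' + Q(x) y' + R(x) y = 0 with P(x) = 1, Q(x) = 2, R(x) = x - 2, and match powers of x.
Initial conditions: a_0 = 3, a_1 = 2.
Setting the coefficient of each power of x to zero and solving order by order (substituting the coefficients already found):
  x^0: 2 a_2 + 2 a_1 - 2 a_0 = 0  ->  2 a_2 = -2 a_1 + 2 a_0 = 2  ->  a_2 = 1
  x^1: 6 a_3 + 4 a_2 - 2 a_1 + a_0 = 0  ->  6 a_3 = -4 a_2 + 2 a_1 - a_0 = -3  ->  a_3 = -1/2
  x^2: 12 a_4 + 6 a_3 - 2 a_2 + a_1 = 0  ->  12 a_4 = -6 a_3 + 2 a_2 - a_1 = 3  ->  a_4 = 1/4
Truncated series: y(x) = 3 + 2 x + x^2 - (1/2) x^3 + (1/4) x^4 + O(x^5).

a_0 = 3; a_1 = 2; a_2 = 1; a_3 = -1/2; a_4 = 1/4


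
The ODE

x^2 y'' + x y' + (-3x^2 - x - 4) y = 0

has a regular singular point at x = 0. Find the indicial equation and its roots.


Divide by x^2 to reach normal form y'' + P_1(x) y' + P_2(x) y = 0 with P_1(x) = 1/x and P_2(x) = -3 - 1/x - 4/x^2.
x = 0 is a singular point because the y'-coefficient 1/x has a pole at x = 0 and the y-coefficient -3 - 1/x - 4/x^2 has a pole at x = 0.
It is a regular singular point because x P_1(x) = p(x) = 1 and x^2 P_2(x) = q(x) = -3x^2 - x - 4 are polynomials, hence analytic at x = 0.
p(0) = 1,  q(0) = -4.
Indicial equation: r(r-1) + p(0) r + q(0) = 0, i.e. r^2 + (p(0) - 1) r + q(0) = 0, i.e. r^2 - 4 = 0.
Discriminant: (0)^2 - 4(-4) = 16, so r = (0 ± 4)/2.
Solving: r_1 = 2, r_2 = -2.

indicial: r^2 - 4 = 0; roots r_1 = 2, r_2 = -2
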